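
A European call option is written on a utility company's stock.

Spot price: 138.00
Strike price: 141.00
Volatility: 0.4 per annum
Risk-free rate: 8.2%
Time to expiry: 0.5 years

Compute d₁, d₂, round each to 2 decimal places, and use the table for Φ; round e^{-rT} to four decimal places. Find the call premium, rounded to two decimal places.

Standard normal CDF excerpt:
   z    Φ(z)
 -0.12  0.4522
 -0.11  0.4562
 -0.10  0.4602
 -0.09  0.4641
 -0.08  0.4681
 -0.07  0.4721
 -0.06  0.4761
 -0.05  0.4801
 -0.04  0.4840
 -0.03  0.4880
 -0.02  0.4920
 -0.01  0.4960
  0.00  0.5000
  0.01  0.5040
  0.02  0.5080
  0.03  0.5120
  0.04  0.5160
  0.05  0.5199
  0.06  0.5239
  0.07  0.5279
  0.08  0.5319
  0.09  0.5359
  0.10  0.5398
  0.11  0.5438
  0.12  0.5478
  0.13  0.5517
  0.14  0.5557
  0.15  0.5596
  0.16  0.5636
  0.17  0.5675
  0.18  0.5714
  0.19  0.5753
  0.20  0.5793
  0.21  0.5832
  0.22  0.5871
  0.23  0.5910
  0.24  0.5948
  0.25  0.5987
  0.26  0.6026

16.59

σ√T = 0.4·√0.5 = 0.2828
d₁ = [ln(138/141) + (0.082 + ½·0.4²)·0.5] / (σ√T) = (-0.0215 + 0.0810) / 0.2828 = 0.2103 ≈ 0.21
d₂ = 0.2103 − 0.2828 = -0.0725 ≈ -0.07
exp(−rT) = exp(−0.082·0.5) = 0.9598
C = 138·N(0.21) − 141·0.9598·N(-0.07) = 138·0.5832 − 141·0.9598·0.4721 = 80.4816 − 63.8901 = 16.5915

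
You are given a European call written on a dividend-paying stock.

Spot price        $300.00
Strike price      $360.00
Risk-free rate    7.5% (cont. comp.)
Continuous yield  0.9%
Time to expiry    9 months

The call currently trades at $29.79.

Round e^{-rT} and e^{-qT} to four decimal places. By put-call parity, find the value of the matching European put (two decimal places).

e^(−qT) = e^(−0.009·0.75) = 0.9933;  e^(−rT) = e^(−0.075·0.75) = 0.9453
Put-call parity: C − P = S·e^(−qT) − K·e^(−rT) = 300·0.9933 − 360·0.9453 = 297.9900 − 340.3080 = -42.3180
P = C − (C − P) = 29.79 − (-42.3180) = 72.1080

$72.11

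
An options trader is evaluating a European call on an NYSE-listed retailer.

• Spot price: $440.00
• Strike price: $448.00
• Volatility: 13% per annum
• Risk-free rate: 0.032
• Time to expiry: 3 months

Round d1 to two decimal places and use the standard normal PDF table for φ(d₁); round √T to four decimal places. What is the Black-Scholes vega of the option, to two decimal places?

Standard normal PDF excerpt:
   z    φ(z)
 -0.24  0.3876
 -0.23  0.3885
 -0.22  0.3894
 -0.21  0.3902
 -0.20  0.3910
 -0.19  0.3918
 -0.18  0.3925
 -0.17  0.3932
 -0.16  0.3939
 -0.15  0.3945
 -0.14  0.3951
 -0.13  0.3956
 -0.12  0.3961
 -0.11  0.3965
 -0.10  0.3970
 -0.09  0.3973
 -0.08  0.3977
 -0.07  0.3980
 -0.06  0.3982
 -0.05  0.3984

σ√T = 0.13·√0.25 = 0.0650
d₁ = [ln(440/448) + (0.032 + ½·0.13²)·0.25] / (σ√T) = (-0.0180 + 0.0101) / 0.0650 = -0.1216 which rounds to -0.12
√T = √0.25 = 0.5000
φ(d₁) = φ(-0.12) = 0.3961
vega = S·φ(d₁)·√T = 440·0.3961·0.5000 = 87.1420

87.14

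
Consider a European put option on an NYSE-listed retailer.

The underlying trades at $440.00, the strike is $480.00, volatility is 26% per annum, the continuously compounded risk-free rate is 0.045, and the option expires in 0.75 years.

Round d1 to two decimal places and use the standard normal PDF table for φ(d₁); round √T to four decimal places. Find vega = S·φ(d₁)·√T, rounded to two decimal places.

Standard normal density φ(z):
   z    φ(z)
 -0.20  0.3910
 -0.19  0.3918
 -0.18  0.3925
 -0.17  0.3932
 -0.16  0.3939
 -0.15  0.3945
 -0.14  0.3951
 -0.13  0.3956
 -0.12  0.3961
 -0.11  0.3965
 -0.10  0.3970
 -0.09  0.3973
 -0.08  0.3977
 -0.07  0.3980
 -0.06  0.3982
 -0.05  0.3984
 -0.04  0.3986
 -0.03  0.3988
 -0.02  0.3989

150.93

σ√T = 0.26·√0.75 = 0.2252
d₁ = [ln(440/480) + (0.045 + 0.26²/2)·0.75] / 0.2252 = [-0.0870 + 0.0591] / 0.2252 = -0.1240 which rounds to -0.12
√T = √0.75 = 0.8660
φ(d₁) = φ(-0.12) = 0.3961
vega = S·φ(d₁)·√T = 440·0.3961·0.8660 = 150.9299
(Call and put vega coincide under Black-Scholes.)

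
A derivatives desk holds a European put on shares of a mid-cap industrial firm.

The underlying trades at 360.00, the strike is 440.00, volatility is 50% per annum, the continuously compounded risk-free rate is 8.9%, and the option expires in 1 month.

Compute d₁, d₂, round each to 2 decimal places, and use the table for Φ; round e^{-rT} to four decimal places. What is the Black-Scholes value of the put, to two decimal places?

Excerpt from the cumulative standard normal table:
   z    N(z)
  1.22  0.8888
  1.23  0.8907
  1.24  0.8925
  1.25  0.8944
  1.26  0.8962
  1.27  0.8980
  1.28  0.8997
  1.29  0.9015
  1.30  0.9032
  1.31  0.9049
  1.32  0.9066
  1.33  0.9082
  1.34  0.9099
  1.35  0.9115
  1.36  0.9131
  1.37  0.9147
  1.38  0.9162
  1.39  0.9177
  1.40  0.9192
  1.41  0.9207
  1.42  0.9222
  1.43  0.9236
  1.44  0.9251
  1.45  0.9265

78.83

σ√T = 0.5 × 0.2887 = 0.1443
d₁ = [ln(360/440) + (0.089 + 0.5²/2)·0.08333] / 0.1443 = [-0.2007 + 0.0178] / 0.1443 = -1.2667 → -1.27
d₂ = d₁ − σ√T = -1.2667 − 0.1443 = -1.4111 → -1.41
exp(−rT) = exp(−0.089·0.08333) = 0.9926
N(−d₂) = N(1.41) = 0.9207;  N(−d₁) = N(1.27) = 0.8980
P = 440·0.9926·0.9207 − 360·0.8980 = 402.1102 − 323.2800 = 78.8302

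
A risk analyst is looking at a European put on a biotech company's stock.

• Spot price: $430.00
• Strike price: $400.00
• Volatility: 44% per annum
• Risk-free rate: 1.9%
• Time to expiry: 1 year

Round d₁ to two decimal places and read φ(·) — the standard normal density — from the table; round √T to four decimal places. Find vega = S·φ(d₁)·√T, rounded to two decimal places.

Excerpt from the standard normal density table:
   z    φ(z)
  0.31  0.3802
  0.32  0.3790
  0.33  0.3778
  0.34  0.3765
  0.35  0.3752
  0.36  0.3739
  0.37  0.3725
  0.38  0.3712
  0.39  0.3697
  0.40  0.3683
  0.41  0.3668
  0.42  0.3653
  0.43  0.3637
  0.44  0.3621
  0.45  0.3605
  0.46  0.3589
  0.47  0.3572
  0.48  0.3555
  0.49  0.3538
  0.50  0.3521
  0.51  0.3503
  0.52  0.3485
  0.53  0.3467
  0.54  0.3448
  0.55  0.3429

T = 1;  σ√T = 0.4400
d₁ = [ln(430/400) + (0.019 + 0.44²/2)·1] / 0.4400 = [0.0723 + 0.1158] / 0.4400 = 0.4275 which rounds to 0.43
√T = √1 = 1.0000
φ(d₁) = φ(0.43) = 0.3637
vega = S·φ(d₁)·√T = 430·0.3637·1.0000 = 156.3910
(The call has the same vega.)

156.39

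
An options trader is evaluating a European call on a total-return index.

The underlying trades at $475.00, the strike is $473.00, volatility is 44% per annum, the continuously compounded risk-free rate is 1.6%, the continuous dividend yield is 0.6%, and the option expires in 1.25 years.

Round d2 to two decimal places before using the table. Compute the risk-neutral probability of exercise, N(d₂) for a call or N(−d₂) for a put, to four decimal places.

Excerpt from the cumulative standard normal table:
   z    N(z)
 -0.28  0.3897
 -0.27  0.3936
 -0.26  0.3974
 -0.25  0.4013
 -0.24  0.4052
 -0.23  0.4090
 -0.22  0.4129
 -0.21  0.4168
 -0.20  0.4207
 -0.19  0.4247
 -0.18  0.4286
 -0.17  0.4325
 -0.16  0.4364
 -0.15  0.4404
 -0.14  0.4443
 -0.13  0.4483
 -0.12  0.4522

0.4168

σ√T = 0.44 × 1.1180 = 0.4919
d₁ = [ln(475/473) + (0.016 − 0.006 + 0.44²/2)·1.25] / 0.4919 = [0.0042 + 0.1335] / 0.4919 = 0.2800 ≈ 0.28
d₂ = d₁ − σ√T = 0.2800 − 0.4919 = -0.2120 ≈ -0.21
Risk-neutral Pr[S_T > K] = N(d₂) = N(-0.21) = 0.4168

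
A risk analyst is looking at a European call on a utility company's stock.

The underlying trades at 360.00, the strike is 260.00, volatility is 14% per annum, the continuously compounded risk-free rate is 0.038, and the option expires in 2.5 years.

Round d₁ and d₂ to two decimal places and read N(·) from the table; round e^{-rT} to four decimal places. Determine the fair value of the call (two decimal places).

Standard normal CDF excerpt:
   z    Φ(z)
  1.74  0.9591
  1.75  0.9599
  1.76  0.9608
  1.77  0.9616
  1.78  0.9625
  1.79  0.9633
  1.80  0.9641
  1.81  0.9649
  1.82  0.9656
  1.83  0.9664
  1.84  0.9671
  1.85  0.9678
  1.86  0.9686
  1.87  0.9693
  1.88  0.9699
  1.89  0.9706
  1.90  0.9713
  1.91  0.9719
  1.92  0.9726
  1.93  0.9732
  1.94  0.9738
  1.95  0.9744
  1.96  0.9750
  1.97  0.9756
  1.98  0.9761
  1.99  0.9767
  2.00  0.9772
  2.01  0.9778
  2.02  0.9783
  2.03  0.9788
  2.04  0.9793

σ√T = 0.14·√2.5 = 0.2214
d₁ = [ln(360/260) + (0.038 + 0.14²/2)·2.5] / 0.2214 = [0.3254 + 0.1195] / 0.2214 = 2.0100 → 2.01
d₂ = d₁ − σ√T = 2.0100 − 0.2214 = 1.7886 → 1.79
e^(−rT) = e^(−0.038·2.5) = 0.9094
N(d₁) = N(2.01) = 0.9778;  N(d₂) = N(1.79) = 0.9633
C = 360·0.9778 − 260·0.9094·0.9633 = 352.0080 − 227.7665 = 124.2415

124.24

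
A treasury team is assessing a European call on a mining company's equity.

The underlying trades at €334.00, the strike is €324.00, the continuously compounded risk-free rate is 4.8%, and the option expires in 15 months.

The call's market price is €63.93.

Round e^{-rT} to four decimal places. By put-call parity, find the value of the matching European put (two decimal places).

exp(−rT) = exp(−0.048·1.25) = 0.9418
Put-call parity: C − P = S − K·e^(−rT) = 334 − 324·0.9418 = 334 − 305.1432 = 28.8568
P = C − (C − P) = 63.93 − (28.8568) = 35.0732

€35.07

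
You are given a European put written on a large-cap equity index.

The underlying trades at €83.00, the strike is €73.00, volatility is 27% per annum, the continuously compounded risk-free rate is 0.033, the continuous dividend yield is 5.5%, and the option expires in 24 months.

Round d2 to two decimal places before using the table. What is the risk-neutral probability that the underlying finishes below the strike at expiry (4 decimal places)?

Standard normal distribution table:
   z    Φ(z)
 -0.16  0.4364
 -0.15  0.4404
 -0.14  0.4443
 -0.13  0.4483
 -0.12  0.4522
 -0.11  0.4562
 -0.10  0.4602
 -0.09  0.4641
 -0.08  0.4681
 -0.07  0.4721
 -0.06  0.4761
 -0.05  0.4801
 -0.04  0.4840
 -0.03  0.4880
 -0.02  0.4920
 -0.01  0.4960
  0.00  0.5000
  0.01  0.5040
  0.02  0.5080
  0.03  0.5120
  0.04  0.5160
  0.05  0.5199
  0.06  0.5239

0.4880

σ√T = 0.27·√2 = 0.3818
d₁ = [ln(83/73) + (0.033 − 0.055 + 0.27²/2)·2] / 0.3818 = [0.1284 + 0.0289] / 0.3818 = 0.4119 → 0.41
d₂ = d₁ − σ√T = 0.4119 − 0.3818 = 0.0301 → 0.03
Pr(exercise) under Q = N(−d₂) = N(-0.03) = 0.4880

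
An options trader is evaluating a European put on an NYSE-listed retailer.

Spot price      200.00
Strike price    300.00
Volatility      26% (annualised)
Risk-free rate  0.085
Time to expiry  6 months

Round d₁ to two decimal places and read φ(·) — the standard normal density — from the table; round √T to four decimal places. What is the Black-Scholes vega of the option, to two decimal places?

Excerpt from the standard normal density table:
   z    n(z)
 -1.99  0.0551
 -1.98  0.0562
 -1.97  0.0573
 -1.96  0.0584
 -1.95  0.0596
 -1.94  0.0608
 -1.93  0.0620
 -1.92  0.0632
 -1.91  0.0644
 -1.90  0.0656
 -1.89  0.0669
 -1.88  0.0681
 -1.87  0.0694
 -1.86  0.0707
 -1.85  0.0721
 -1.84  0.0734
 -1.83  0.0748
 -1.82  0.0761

σ√T = 0.26 × 0.7071 = 0.1838
d₁ = [ln(200/300) + (0.085 + 0.26²/2)·0.5] / 0.1838 = [-0.4055 + 0.0594] / 0.1838 = -1.8823 → -1.88
√T = √0.5 = 0.7071
φ(d₁) = φ(-1.88) = 0.0681
vega = S·φ(d₁)·√T = 200·0.0681·0.7071 = 9.6307
(Vega is the same for a European call and put with the same parameters.)

9.63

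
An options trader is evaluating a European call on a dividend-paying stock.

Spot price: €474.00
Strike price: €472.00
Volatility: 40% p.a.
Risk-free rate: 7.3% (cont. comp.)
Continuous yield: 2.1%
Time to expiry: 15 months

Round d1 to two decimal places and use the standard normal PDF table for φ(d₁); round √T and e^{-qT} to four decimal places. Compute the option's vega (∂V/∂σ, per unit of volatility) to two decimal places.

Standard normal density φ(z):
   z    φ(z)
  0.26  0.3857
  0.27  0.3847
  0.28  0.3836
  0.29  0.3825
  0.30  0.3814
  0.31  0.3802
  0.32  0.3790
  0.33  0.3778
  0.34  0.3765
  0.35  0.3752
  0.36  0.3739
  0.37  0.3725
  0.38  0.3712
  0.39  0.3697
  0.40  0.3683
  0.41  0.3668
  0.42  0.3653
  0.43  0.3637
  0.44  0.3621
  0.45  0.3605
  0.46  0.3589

σ√T = 0.4·√1.25 = 0.4472
d₁ = [ln(474/472) + (0.073 − 0.021 + 0.4²/2)·1.25] / 0.4472 = [0.0042 + 0.1650] / 0.4472 = 0.3784 ⇒ 0.38
√T = √1.25 = 1.1180
φ(d₁) = φ(0.38) = 0.3712
e^(−qT) = e^(−0.021·1.25) = 0.9741
vega = S·e^(−qT)·φ(d₁)·√T = 474·0.9741·0.3712·1.1180 = 191.6159

191.62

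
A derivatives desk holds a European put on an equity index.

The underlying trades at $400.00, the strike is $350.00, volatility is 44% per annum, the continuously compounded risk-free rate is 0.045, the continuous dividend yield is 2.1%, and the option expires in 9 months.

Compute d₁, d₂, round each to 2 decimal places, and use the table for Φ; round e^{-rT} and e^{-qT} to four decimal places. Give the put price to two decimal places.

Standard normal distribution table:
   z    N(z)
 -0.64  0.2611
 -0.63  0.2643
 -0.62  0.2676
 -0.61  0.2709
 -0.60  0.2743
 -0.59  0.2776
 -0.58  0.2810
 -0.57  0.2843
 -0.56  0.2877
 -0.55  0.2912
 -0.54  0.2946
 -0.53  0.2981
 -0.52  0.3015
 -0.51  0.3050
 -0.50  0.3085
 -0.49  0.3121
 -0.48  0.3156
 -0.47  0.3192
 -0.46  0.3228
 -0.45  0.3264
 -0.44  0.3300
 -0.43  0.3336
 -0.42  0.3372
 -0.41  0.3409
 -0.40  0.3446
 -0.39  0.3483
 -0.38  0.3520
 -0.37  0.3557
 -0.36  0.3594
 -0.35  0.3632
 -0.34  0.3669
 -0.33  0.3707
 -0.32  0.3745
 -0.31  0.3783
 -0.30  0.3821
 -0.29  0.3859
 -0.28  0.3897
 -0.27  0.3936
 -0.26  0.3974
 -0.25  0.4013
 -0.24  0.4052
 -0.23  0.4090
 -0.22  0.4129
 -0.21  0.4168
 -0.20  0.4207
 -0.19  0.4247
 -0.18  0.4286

$31.73

T = 0.75;  σ√T = 0.3811
d₁ = [ln(400/350) + (0.045 − 0.021 + 0.44²/2)·0.75] / 0.3811 = [0.1335 + 0.0906] / 0.3811 = 0.5882 which rounds to 0.59
d₂ = d₁ − σ√T = 0.5882 − 0.3811 = 0.2071 which rounds to 0.21
exp(−qT) = exp(−0.021·0.75) = 0.9844;  exp(−rT) = exp(−0.045·0.75) = 0.9668
N(−d₂) = N(-0.21) = 0.4168;  N(−d₁) = N(-0.59) = 0.2776
P = 350·0.9668·0.4168 − 400·0.9844·0.2776 = 141.0368 − 109.3078 = 31.7290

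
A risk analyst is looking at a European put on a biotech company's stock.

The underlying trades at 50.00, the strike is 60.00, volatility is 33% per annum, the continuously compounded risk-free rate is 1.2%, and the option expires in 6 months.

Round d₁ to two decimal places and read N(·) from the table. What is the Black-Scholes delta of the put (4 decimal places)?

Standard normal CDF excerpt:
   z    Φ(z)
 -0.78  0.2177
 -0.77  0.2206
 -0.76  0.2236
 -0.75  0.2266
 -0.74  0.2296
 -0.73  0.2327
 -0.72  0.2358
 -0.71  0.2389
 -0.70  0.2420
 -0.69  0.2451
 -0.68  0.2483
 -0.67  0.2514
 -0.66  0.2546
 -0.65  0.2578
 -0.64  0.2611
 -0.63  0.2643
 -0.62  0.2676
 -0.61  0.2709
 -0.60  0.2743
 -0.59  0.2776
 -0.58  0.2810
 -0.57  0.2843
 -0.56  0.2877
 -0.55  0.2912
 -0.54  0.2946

-0.7389

σ√T = 0.33·√0.5 = 0.2333
d₁ = [ln(50/60) + (0.012 + 0.33²/2)·0.5] / 0.2333 = [-0.1823 + 0.0332] / 0.2333 = -0.6390 which rounds to -0.64
N(d₁) = N(-0.64) = 0.2611
Δ_put = N(d₁) − 1 = 0.2611 − 1 = -0.7389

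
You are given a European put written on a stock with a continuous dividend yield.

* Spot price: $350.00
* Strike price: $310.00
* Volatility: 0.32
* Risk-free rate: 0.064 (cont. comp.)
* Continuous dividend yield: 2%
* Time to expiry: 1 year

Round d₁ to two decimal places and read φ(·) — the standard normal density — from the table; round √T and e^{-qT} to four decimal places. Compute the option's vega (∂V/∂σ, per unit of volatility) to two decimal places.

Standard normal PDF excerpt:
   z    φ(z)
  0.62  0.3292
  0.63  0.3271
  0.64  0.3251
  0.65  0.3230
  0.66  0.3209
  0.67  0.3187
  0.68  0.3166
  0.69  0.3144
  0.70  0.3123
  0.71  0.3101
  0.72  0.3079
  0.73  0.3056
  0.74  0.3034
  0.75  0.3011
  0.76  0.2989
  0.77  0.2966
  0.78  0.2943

σ√T = 0.32 × 1.0000 = 0.3200
d₁ = [ln(350/310) + (0.064 − 0.02 + 0.32²/2)·1] / 0.3200 = [0.1214 + 0.0952] / 0.3200 = 0.6768 which rounds to 0.68
√T = √1 = 1.0000
φ(d₁) = φ(0.68) = 0.3166
e^(−qT) = e^(−0.02·1) = 0.9802
vega = S·e^(−qT)·φ(d₁)·√T = 350·0.9802·0.3166·1.0000 = 108.6160
(Call and put vega coincide under Black-Scholes.)

108.62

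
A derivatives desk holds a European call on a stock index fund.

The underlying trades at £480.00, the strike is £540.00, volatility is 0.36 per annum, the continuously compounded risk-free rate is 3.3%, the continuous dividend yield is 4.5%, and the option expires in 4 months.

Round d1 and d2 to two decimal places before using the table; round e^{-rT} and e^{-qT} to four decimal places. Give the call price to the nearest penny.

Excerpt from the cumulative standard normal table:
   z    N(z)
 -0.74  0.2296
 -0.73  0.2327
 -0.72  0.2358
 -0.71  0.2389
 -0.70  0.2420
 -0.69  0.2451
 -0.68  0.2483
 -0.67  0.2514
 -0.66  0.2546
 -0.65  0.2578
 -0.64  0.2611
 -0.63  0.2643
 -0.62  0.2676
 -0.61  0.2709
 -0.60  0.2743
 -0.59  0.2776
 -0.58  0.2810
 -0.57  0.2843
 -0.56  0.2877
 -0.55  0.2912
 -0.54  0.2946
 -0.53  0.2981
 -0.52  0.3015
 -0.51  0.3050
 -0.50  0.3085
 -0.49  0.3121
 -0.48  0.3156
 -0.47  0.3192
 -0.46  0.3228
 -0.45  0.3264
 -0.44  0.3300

£18.32

σ√T = 0.36·√0.3333 = 0.2078
d₁ = [ln(480/540) + (0.033 − 0.045 + 0.36²/2)·0.3333] / 0.2078 = [-0.1178 + 0.0176] / 0.2078 = -0.4820 ⇒ -0.48
d₂ = d₁ − σ√T = -0.4820 − 0.2078 = -0.6899 ⇒ -0.69
e^(−qT) = e^(−0.045·0.3333) = 0.9851;  e^(−rT) = e^(−0.033·0.3333) = 0.9891
N(d₁) = N(-0.48) = 0.3156;  N(d₂) = N(-0.69) = 0.2451
C = 480·0.9851·0.3156 − 540·0.9891·0.2451 = 149.2308 − 130.9113 = 18.3195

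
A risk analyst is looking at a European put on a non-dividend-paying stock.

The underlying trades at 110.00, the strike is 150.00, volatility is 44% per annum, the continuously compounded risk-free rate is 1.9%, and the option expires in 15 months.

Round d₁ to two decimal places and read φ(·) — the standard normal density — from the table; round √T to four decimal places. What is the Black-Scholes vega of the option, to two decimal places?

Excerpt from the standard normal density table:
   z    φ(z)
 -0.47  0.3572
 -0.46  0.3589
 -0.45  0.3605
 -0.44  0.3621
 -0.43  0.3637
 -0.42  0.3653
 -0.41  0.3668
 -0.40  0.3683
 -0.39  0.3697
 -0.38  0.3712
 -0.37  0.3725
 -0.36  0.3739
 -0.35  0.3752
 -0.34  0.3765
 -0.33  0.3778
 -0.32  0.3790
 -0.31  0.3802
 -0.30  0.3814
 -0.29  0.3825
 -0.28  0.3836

σ√T = 0.44·√1.25 = 0.4919
d₁ = [ln(110/150) + (0.019 + ½·0.44²)·1.25] / (σ√T) = (-0.3102 + 0.1447) / 0.4919 = -0.3362 ≈ -0.34
√T = √1.25 = 1.1180
φ(d₁) = φ(-0.34) = 0.3765
vega = S·φ(d₁)·√T = 110·0.3765·1.1180 = 46.3020

46.30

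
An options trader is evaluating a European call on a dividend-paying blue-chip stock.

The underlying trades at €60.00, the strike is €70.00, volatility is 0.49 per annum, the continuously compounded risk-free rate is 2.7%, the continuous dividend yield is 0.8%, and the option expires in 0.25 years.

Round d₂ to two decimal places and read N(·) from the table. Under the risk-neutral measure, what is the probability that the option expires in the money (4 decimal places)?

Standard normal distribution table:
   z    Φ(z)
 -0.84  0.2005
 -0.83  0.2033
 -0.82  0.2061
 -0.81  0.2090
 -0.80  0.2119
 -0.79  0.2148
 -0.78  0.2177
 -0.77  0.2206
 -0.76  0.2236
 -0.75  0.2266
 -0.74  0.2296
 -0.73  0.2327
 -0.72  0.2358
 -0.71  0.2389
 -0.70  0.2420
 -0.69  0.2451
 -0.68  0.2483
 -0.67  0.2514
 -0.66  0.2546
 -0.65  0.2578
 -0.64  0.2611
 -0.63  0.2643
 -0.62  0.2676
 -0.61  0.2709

σ√T = 0.49·√0.25 = 0.2450
d₁ = [ln(60/70) + (0.027 − 0.008 + 0.49²/2)·0.25] / 0.2450 = [-0.1542 + 0.0348] / 0.2450 = -0.4873 which rounds to -0.49
d₂ = d₁ − σ√T = -0.4873 − 0.2450 = -0.7323 which rounds to -0.73
Risk-neutral Pr[S_T > K] = N(d₂) = N(-0.73) = 0.2327

0.2327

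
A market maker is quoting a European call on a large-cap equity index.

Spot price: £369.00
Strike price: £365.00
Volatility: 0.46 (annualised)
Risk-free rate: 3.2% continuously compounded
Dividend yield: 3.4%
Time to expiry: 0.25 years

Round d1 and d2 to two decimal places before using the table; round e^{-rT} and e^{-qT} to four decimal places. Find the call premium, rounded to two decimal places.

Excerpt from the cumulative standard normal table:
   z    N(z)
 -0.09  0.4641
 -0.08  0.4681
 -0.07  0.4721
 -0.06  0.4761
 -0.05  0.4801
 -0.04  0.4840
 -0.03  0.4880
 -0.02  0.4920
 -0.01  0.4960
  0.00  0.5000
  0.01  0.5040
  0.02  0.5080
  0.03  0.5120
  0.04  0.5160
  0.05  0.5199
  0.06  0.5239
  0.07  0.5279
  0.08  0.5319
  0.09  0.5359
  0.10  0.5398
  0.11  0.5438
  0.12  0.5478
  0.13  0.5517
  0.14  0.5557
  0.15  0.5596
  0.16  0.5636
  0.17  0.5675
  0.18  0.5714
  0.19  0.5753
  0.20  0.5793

T = 0.25;  σ√T = 0.2300
d₁ = [ln(369/365) + (0.032 − 0.034 + 0.46²/2)·0.25] / 0.2300 = [0.0109 + 0.0260] / 0.2300 = 0.1602 ≈ 0.16
d₂ = d₁ − σ√T = 0.1602 − 0.2300 = -0.0698 ≈ -0.07
e^(−qT) = e^(−0.034·0.25) = 0.9915;  e^(−rT) = e^(−0.032·0.25) = 0.9920
C = 369·0.9915·N(0.16) − 365·0.9920·N(-0.07) = 369·0.9915·0.5636 − 365·0.9920·0.4721 = 206.2007 − 170.9380 = 35.2627

£35.26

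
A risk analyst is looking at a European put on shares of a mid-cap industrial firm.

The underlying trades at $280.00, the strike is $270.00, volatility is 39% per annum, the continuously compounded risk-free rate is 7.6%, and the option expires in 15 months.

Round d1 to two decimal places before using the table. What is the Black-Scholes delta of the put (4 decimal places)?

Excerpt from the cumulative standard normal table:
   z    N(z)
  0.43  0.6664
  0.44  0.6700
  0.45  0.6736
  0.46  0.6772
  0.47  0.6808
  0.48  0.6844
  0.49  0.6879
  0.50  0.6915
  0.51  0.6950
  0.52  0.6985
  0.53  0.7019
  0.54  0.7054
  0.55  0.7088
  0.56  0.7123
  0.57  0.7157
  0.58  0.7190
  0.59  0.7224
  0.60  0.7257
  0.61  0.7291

-0.3015

σ√T = 0.39 × 1.1180 = 0.4360
d₁ = [ln(280/270) + (0.076 + 0.39²/2)·1.25] / 0.4360 = [0.0364 + 0.1901] / 0.4360 = 0.5193 ⇒ 0.52
N(d₁) = N(0.52) = 0.6985
Δ_put = N(d₁) − 1 = 0.6985 − 1 = -0.3015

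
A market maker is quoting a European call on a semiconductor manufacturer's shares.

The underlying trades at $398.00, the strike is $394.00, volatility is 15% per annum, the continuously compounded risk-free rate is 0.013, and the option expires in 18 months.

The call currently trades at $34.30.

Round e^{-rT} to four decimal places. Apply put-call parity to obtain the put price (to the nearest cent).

exp(−rT) = exp(−0.013·1.5) = 0.9807
Put-call parity: C − P = S − K·e^(−rT) = 398 − 394·0.9807 = 398 − 386.3958 = 11.6042
P = C − (C − P) = 34.30 − (11.6042) = 22.6958

$22.70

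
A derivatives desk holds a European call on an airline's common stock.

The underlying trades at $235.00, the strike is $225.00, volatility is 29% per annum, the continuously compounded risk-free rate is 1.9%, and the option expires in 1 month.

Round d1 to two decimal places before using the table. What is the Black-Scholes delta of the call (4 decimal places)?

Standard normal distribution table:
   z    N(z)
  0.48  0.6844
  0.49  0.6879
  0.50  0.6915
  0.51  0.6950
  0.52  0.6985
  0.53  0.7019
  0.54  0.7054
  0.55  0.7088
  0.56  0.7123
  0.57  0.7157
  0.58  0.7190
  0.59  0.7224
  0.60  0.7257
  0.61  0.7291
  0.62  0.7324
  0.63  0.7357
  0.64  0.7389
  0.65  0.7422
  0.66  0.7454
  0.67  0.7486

T = 0.08333;  σ√T = 0.0837
ln(S/K) + (r + σ²/2)T = ln(235/225) + (0.019 + 0.29²/2)·0.08333 = 0.0435 + 0.0051 = 0.0486
d₁ = 0.0486 / 0.0837 = 0.5802 → 0.58
N(d₁) = N(0.58) = 0.7190
Δ_call = N(d₁) = 0.7190

0.7190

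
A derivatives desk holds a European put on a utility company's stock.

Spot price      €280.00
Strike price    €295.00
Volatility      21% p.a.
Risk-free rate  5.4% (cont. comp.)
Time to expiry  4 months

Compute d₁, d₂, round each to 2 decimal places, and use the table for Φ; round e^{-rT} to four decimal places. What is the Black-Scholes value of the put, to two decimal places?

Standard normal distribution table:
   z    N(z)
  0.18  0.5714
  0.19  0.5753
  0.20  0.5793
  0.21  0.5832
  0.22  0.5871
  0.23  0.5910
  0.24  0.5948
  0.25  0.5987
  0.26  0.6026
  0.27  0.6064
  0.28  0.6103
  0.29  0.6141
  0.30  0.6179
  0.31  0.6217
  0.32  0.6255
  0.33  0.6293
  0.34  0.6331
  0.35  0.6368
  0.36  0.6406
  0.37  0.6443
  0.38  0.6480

€19.05

σ√T = 0.21 × 0.5774 = 0.1212
d₁ = [ln(280/295) + (0.054 + 0.21²/2)·0.3333] / 0.1212 = [-0.0522 + 0.0253] / 0.1212 = -0.2213 which rounds to -0.22
d₂ = d₁ − σ√T = -0.2213 − 0.1212 = -0.3426 which rounds to -0.34
exp(−rT) = exp(−0.054·0.3333) = 0.9822
P = 295·0.9822·N(0.34) − 280·N(0.22) = 295·0.9822·0.6331 − 280·0.5871 = 183.4401 − 164.3880 = 19.0521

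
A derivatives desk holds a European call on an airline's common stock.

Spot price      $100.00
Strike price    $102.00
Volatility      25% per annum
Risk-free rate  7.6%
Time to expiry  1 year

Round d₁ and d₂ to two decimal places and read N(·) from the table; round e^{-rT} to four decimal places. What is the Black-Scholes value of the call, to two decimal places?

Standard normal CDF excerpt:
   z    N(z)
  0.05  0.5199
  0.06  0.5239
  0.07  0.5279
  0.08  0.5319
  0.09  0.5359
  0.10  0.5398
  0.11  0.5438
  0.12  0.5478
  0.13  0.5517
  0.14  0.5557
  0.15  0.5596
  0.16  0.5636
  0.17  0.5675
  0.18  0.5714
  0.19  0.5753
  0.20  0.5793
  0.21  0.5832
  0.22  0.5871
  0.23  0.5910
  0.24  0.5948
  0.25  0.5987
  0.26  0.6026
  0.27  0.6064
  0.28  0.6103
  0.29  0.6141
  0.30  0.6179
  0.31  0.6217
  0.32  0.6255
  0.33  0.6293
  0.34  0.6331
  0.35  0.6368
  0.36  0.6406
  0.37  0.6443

$12.65

σ√T = 0.25 × 1.0000 = 0.2500
d₁ = [ln(100/102) + (0.076 + 0.25²/2)·1] / 0.2500 = [-0.0198 + 0.1072] / 0.2500 = 0.3498 ⇒ 0.35
d₂ = d₁ − σ√T = 0.3498 − 0.2500 = 0.0998 ⇒ 0.10
exp(−rT) = exp(−0.076·1) = 0.9268
C = 100·N(0.35) − 102·0.9268·N(0.10) = 100·0.6368 − 102·0.9268·0.5398 = 63.6800 − 51.0292 = 12.6508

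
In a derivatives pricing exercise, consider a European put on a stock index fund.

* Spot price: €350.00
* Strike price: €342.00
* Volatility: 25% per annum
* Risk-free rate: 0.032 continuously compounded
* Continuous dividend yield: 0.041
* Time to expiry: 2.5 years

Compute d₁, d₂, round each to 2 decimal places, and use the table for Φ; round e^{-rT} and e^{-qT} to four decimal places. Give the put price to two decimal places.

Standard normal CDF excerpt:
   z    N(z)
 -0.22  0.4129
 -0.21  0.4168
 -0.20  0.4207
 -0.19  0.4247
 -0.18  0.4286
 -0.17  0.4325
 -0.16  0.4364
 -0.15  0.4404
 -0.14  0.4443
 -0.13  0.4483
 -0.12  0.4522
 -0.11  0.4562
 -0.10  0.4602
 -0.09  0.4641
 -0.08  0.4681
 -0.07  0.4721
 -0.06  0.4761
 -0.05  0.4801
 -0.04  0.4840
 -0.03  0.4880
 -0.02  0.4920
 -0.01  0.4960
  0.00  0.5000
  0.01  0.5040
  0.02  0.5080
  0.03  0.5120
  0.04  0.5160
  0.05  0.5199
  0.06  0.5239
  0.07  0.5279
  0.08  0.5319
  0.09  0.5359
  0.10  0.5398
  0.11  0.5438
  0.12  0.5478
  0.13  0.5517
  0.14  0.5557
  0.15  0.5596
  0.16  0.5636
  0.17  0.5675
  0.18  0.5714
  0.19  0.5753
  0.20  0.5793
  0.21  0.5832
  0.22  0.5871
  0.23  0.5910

€49.98

σ√T = 0.25·√2.5 = 0.3953
ln(S/K) + (r − q + σ²/2)T = ln(350/342) + (0.032 − 0.041 + 0.25²/2)·2.5 = 0.0231 + 0.0556 = 0.0787
d₁ = 0.0787 / 0.3953 = 0.1992 which rounds to 0.20
d₂ = d₁ − σ√T = 0.1992 − 0.3953 = -0.1961 which rounds to -0.20
exp(−qT) = exp(−0.041·2.5) = 0.9026;  exp(−rT) = exp(−0.032·2.5) = 0.9231
P = 342·0.9231·N(0.20) − 350·0.9026·N(-0.20) = 342·0.9231·0.5793 − 350·0.9026·0.4207 = 182.8851 − 132.9033 = 49.9818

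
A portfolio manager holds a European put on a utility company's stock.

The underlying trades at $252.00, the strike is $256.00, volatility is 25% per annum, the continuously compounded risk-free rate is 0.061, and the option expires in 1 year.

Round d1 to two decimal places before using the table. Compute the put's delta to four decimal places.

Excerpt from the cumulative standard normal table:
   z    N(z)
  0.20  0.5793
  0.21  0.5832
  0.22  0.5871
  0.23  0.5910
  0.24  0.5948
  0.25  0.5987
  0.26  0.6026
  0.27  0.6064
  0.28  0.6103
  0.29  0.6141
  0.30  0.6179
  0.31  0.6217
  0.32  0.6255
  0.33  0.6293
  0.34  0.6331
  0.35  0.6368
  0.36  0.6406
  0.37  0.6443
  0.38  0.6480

σ√T = 0.25 × 1.0000 = 0.2500
d₁ = [ln(252/256) + (0.061 + ½·0.25²)·1] / (σ√T) = (-0.0157 + 0.0922) / 0.2500 = 0.3060 → 0.31
N(d₁) = N(0.31) = 0.6217
Δ_put = N(d₁) − 1 = 0.6217 − 1 = -0.3783

-0.3783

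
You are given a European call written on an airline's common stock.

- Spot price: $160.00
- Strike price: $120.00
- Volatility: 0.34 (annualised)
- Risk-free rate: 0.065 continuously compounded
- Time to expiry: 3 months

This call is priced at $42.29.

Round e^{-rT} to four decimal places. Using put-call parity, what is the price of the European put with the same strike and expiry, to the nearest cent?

exp(−rT) = exp(−0.065·0.25) = 0.9839
Put-call parity: C − P = S − K·e^(−rT) = 160 − 120·0.9839 = 160 − 118.0680 = 41.9320
P = C − (C − P) = 42.29 − (41.9320) = 0.3580

$0.36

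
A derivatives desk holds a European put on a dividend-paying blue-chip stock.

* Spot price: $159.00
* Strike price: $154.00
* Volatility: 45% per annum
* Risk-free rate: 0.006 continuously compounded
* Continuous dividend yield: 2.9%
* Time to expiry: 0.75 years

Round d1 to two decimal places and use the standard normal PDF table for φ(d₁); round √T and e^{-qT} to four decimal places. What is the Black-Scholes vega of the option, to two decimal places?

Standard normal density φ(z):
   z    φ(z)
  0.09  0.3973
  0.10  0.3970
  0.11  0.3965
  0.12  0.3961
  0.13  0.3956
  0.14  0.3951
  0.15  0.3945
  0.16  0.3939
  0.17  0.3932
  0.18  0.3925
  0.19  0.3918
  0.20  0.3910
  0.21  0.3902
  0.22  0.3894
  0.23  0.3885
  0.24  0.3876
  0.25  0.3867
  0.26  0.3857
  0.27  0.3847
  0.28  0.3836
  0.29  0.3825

52.34

T = 0.75;  σ√T = 0.3897
d₁ = [ln(159/154) + (0.006 − 0.029 + 0.45²/2)·0.75] / 0.3897 = [0.0320 + 0.0587] / 0.3897 = 0.2326 ⇒ 0.23
√T = √0.75 = 0.8660
φ(d₁) = φ(0.23) = 0.3885
exp(−qT) = exp(−0.029·0.75) = 0.9785
vega = S·exp(−qT)·φ(d₁)·√T = 159·0.9785·0.3885·0.8660 = 52.3440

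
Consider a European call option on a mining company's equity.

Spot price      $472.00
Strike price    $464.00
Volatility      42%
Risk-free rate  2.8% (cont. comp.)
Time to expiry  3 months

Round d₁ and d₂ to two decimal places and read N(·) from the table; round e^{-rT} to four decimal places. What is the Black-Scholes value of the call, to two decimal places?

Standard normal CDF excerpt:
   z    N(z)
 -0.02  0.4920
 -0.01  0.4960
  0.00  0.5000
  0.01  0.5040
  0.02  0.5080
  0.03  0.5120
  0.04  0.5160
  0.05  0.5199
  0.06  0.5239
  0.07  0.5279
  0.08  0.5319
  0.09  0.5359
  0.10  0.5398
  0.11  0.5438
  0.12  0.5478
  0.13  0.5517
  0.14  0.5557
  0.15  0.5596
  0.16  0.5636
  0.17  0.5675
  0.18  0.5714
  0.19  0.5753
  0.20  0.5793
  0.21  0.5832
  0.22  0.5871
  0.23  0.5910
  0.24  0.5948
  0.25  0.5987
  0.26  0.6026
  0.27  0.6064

σ√T = 0.42·√0.25 = 0.2100
d₁ = [ln(472/464) + (0.028 + 0.42²/2)·0.25] / 0.2100 = [0.0171 + 0.0290] / 0.2100 = 0.2197 which rounds to 0.22
d₂ = d₁ − σ√T = 0.2197 − 0.2100 = 0.0097 which rounds to 0.01
exp(−rT) = exp(−0.028·0.25) = 0.9930
N(d₁) = N(0.22) = 0.5871;  N(d₂) = N(0.01) = 0.5040
C = 472·0.5871 − 464·0.9930·0.5040 = 277.1112 − 232.2190 = 44.8922

$44.89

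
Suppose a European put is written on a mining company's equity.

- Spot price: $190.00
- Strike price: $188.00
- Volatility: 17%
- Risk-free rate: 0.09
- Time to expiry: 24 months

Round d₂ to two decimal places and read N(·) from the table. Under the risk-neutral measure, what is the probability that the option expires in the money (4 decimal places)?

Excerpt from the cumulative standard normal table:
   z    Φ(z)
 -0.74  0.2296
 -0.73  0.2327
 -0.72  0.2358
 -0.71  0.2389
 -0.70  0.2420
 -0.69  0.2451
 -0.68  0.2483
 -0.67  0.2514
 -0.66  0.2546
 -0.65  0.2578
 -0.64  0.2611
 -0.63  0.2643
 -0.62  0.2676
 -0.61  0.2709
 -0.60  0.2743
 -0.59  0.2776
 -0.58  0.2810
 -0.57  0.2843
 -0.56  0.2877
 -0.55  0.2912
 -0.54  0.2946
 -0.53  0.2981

σ√T = 0.17·√2 = 0.2404
d₁ = [ln(190/188) + (0.09 + ½·0.17²)·2] / (σ√T) = (0.0106 + 0.2089) / 0.2404 = 0.9129 which rounds to 0.91
d₂ = 0.9129 − 0.2404 = 0.6725 which rounds to 0.67
Pr(exercise) under Q = N(−d₂) = N(-0.67) = 0.2514

0.2514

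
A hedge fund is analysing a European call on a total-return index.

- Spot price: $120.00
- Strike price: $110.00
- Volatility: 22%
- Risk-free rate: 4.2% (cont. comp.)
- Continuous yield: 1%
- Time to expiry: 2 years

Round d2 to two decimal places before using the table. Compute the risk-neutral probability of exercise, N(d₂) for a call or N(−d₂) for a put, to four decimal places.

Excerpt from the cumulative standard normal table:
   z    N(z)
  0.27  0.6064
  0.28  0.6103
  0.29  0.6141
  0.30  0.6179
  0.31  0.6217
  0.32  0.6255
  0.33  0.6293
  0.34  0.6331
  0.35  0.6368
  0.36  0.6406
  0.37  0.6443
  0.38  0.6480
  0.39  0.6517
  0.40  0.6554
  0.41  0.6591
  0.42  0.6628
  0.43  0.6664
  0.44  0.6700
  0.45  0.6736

σ√T = 0.22 × 1.4142 = 0.3111
d₁ = [ln(120/110) + (0.042 − 0.01 + 0.22²/2)·2] / 0.3111 = [0.0870 + 0.1124] / 0.3111 = 0.6409 ≈ 0.64
d₂ = d₁ − σ√T = 0.6409 − 0.3111 = 0.3298 ≈ 0.33
Risk-neutral Pr[S_T > K] = N(d₂) = N(0.33) = 0.6293

0.6293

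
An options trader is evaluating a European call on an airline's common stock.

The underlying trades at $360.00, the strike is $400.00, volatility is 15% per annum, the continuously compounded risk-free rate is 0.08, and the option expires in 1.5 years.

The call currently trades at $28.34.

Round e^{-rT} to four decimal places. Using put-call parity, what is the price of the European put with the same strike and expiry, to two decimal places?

e^(−rT) = e^(−0.08·1.5) = 0.8869
Put-call parity: C − P = S − K·e^(−rT) = 360 − 400·0.8869 = 360 − 354.7600 = 5.2400
P = C − (C − P) = 28.34 − (5.2400) = 23.1000

$23.10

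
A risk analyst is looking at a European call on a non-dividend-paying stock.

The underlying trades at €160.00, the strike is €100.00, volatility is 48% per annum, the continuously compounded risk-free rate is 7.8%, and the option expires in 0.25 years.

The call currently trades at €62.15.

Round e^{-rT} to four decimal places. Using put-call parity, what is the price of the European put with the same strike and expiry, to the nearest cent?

exp(−rT) = exp(−0.078·0.25) = 0.9807
Put-call parity: C − P = S − K·e^(−rT) = 160 − 100·0.9807 = 160 − 98.0700 = 61.9300
P = C − (C − P) = 62.15 − (61.9300) = 0.2200

€0.22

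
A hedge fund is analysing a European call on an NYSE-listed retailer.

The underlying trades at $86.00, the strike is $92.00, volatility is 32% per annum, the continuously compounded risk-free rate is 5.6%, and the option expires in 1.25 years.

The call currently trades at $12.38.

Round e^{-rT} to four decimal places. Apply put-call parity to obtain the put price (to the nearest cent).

$12.16

exp(−rT) = exp(−0.056·1.25) = 0.9324
Put-call parity: C − P = S − K·e^(−rT) = 86 − 92·0.9324 = 86 − 85.7808 = 0.2192
P = C − (C − P) = 12.38 − (0.2192) = 12.1608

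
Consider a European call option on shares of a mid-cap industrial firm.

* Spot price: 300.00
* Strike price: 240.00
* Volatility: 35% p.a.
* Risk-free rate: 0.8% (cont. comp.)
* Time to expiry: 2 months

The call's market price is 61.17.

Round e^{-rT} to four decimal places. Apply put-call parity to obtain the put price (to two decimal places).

exp(−rT) = exp(−0.008·0.1667) = 0.9987
Put-call parity: C − P = S − K·e^(−rT) = 300 − 240·0.9987 = 300 − 239.6880 = 60.3120
P = C − (C − P) = 61.17 − (60.3120) = 0.8580

0.86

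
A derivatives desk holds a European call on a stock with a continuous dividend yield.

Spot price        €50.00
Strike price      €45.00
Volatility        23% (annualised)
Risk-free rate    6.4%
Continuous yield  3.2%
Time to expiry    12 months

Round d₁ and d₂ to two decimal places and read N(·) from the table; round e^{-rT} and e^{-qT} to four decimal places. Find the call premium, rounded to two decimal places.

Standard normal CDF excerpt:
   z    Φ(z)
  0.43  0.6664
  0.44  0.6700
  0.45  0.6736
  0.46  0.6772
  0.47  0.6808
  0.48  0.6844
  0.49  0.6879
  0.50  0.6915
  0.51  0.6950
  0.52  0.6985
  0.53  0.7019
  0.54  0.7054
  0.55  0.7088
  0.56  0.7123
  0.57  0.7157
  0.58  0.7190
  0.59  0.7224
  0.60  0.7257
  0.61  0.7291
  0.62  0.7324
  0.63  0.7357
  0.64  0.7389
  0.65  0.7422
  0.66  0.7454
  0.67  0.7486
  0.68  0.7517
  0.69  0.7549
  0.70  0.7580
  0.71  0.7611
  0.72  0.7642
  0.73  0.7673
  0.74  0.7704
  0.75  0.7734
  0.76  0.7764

€7.97

σ√T = 0.23·√1 = 0.2300
ln(S/K) + (r − q + σ²/2)T = ln(50/45) + (0.064 − 0.032 + 0.23²/2)·1 = 0.1054 + 0.0585 = 0.1638
d₁ = 0.1638 / 0.2300 = 0.7122 ≈ 0.71
d₂ = d₁ − σ√T = 0.7122 − 0.2300 = 0.4822 ≈ 0.48
exp(−qT) = exp(−0.032·1) = 0.9685;  exp(−rT) = exp(−0.064·1) = 0.9380
N(d₁) = N(0.71) = 0.7611;  N(d₂) = N(0.48) = 0.6844
C = 50·0.9685·0.7611 − 45·0.9380·0.6844 = 36.8563 − 28.8885 = 7.9677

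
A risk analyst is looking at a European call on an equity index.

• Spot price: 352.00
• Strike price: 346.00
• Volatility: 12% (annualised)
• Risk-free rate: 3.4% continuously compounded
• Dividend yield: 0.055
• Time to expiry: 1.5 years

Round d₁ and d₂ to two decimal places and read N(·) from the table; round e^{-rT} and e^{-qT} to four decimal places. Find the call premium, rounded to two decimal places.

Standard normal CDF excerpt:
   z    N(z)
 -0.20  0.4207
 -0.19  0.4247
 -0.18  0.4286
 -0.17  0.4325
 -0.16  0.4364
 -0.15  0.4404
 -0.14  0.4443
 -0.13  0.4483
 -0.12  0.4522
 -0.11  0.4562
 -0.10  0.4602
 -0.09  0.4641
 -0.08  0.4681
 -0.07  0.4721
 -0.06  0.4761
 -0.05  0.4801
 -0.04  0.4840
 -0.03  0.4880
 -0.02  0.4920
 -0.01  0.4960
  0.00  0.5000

17.26

σ√T = 0.12 × 1.2247 = 0.1470
d₁ = [ln(352/346) + (0.034 − 0.055 + ½·0.12²)·1.5] / (σ√T) = (0.0172 − 0.0207) / 0.1470 = -0.0239 ≈ -0.02
d₂ = -0.0239 − 0.1470 = -0.1708 ≈ -0.17
exp(−qT) = exp(−0.055·1.5) = 0.9208;  exp(−rT) = exp(−0.034·1.5) = 0.9503
C = 352·0.9208·N(-0.02) − 346·0.9503·N(-0.17) = 352·0.9208·0.4920 − 346·0.9503·0.4325 = 159.4678 − 142.2076 = 17.2602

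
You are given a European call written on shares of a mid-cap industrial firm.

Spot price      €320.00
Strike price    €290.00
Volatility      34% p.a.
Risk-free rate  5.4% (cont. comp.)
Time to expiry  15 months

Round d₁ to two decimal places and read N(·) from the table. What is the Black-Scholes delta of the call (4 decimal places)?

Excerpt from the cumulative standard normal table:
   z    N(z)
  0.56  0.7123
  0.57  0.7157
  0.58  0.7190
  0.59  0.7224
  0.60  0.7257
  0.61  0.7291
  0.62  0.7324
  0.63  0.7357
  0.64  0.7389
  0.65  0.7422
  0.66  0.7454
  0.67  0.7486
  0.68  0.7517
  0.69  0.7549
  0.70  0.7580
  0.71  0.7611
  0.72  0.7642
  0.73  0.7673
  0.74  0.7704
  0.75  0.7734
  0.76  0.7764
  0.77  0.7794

0.7357

σ√T = 0.34·√1.25 = 0.3801
d₁ = [ln(320/290) + (0.054 + 0.34²/2)·1.25] / 0.3801 = [0.0984 + 0.1398] / 0.3801 = 0.6266 → 0.63
N(d₁) = N(0.63) = 0.7357
Δ_call = N(d₁) = 0.7357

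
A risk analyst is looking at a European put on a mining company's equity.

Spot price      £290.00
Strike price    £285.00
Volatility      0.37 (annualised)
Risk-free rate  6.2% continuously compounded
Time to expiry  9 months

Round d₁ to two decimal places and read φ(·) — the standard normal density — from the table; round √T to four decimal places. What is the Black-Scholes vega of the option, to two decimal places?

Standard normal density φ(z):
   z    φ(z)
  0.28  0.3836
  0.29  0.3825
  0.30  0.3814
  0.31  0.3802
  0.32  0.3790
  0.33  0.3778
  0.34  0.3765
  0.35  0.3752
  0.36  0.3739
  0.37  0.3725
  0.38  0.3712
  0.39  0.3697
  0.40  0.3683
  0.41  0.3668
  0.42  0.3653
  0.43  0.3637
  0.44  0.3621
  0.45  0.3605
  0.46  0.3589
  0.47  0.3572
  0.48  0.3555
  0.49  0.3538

93.90

σ√T = 0.37·√0.75 = 0.3204
d₁ = [ln(290/285) + (0.062 + 0.37²/2)·0.75] / 0.3204 = [0.0174 + 0.0978] / 0.3204 = 0.3596 ⇒ 0.36
√T = √0.75 = 0.8660
φ(d₁) = φ(0.36) = 0.3739
vega = S·φ(d₁)·√T = 290·0.3739·0.8660 = 93.9012
(The call has the same vega.)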